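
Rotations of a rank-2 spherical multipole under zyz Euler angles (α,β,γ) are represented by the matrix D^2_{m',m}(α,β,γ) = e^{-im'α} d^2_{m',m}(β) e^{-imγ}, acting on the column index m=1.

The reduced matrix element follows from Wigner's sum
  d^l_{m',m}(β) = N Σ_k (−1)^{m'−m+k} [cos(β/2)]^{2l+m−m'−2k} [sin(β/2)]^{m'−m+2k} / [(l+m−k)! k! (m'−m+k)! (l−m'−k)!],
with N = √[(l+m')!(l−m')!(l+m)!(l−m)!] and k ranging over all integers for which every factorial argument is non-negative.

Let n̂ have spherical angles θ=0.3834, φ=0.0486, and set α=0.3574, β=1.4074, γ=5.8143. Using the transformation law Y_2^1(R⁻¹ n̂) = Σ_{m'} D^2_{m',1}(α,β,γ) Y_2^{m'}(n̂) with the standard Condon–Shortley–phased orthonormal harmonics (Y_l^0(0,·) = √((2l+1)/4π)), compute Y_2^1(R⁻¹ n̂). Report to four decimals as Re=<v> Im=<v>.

Re=0.2769 Im=0.1897

Need the full column D^2_{m',1} for m'=−2..2 at α=0.3574, β=1.4074, γ=5.8143.
cos(β/2)=0.762453, sin(β/2)=0.647043
d^2_{-2,1}: single k=3 term ⇒ +0.413088;  D = +0.155947+0.382521i
d^2_{-1,1}: k∈[2..3] ⇒ +0.730154 -0.175280 = +0.554874;  D = +0.375989+0.408065i
d^2_{0,1}: k∈[1..2] ⇒ +0.702504 -0.505928 = +0.196576;  D = +0.175360+0.088831i
d^2_{1,1}: k∈[0..1] ⇒ +0.337951 -0.730154 = -0.392203;  D = -0.389768-0.043634i
d^2_{2,1}: single k=0 term ⇒ -0.573592;  D = -0.556336+0.139637i
Y_2^{m'}(θ=0.3834,φ=0.0486) and Σ D·Y over m':
  (+0.1559+0.3825i)·(+0.0538-0.0052i)  (+0.3760+0.4081i)·(+0.2677-0.0130i)  (+0.1754+0.0888i)·(+0.4984+0.0000i)  (-0.3898-0.0436i)·(-0.2677-0.0130i)  (-0.5563+0.1396i)·(+0.0538+0.0052i)
Y_2^1(R⁻¹ n̂) = +0.276864+0.189723i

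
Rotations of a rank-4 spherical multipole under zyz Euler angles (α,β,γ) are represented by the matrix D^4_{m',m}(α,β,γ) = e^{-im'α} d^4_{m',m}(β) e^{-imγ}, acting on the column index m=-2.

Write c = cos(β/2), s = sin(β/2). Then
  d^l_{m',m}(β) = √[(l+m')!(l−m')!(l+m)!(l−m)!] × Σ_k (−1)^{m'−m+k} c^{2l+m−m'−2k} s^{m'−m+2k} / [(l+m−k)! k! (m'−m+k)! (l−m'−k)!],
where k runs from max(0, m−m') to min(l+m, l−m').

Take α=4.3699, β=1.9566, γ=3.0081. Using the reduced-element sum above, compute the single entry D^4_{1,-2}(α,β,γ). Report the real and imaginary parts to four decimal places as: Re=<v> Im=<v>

Re=-0.0281 Im=0.3712

First d^4_{1,-2}(β=1.9566), then the phase factors e^{-i(1)α} and e^{-i(-2)γ}:
Half-angle: c=0.558434, s=0.829549. N=√(120·6·2·720)=1018.233765
k∈{0,1,2} keeps every argument non-negative
  k=0: (−1)^3·1018.2338/(72)·0.5584^5·0.8295^3 = -0.438429
  k=1: (−1)^4·1018.2338/(48)·0.5584^3·0.8295^5 = +1.451215
  k=2: (−1)^5·1018.2338/(240)·0.5584^1·0.8295^7 = -0.640476
d^4_{1,-2}(1.9566) = -0.438429 +1.451215 -0.640476 = +0.372310
D = (-0.335833+0.941922i)·(+0.372310)·(+0.964571-0.263825i) = -0.028084+0.371249i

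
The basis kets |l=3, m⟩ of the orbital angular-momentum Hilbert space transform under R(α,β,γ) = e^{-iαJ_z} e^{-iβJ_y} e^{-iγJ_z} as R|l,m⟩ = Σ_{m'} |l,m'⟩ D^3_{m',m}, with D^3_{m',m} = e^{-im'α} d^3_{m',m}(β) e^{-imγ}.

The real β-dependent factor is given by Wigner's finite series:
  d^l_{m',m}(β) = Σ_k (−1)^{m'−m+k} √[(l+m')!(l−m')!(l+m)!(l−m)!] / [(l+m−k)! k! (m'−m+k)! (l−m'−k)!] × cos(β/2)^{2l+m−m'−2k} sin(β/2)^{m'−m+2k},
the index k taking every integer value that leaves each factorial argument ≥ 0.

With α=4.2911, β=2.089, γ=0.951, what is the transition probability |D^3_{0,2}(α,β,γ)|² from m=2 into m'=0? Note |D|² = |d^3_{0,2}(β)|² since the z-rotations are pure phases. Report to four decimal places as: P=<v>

P=0.2620

Split into d^3_{0,2}(β=2.089) × two z-phases.
With c≡cos(β/2)=0.502334 and s≡sin(β/2)=0.864673, N=[6·6·120·1]^{1/2}=65.726707
Admissible k: 2..3 (factorial args all ≥0)
  k=2: (−1)^0·65.7267/(12)·0.5023^4·0.8647^2 = +0.260757
  k=3: (−1)^1·65.7267/(12)·0.5023^2·0.8647^4 = -0.772600
d^3_{0,2}(2.089) = +0.260757 -0.772600 = -0.511843
|D^3_{0,2}|² = |d^3_{0,2}(β)|² = (-0.511843)² = 0.261983 (the z-rotation phases have unit modulus)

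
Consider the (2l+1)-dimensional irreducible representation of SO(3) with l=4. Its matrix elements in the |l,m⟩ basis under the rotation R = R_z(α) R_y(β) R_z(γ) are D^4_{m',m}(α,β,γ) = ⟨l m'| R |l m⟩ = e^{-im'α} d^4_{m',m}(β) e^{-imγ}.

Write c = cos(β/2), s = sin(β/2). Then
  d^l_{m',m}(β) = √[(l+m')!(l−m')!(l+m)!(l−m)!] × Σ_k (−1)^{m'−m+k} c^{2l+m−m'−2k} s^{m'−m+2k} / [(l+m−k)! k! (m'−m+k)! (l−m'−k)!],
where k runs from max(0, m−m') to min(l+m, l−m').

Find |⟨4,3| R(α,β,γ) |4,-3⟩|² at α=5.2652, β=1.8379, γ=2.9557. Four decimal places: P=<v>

First d^4_{3,-3}(β=1.8379), then the phase factors e^{-i(3)α} and e^{-i(-3)γ}:
c=cos(1.8379/2)=0.606655, s=sin(1.8379/2)=0.794965; N=√[5040·1·1·5040]=5040.000000
The bounds max(0,m−m')=0 and min(l+m,l−m')=1 give 2 terms
  k=0: (−1)^6·5040.0000/(720)·0.6067^2·0.7950^6 = +0.650235
  k=1: (−1)^7·5040.0000/(5040)·0.6067^0·0.7950^8 = -0.159509
d^4_{3,-3}(1.8379) = +0.650235 -0.159509 = +0.490726
|D^4_{3,-3}|² = |d^4_{3,-3}(β)|² = (+0.490726)² = 0.240812 (the z-rotation phases have unit modulus)

P=0.2408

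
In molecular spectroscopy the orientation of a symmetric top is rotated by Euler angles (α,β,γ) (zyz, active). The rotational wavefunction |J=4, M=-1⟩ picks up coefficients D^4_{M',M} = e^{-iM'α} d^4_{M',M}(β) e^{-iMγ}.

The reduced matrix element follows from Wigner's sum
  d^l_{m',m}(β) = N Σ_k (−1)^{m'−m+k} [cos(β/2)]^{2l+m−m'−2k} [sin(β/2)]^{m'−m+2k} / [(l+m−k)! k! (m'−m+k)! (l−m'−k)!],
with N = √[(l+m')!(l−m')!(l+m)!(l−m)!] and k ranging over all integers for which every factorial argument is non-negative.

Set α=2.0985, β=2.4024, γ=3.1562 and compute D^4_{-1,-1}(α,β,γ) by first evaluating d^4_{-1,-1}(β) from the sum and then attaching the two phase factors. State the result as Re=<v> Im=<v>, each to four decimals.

D^4_{-1,-1}(2.0985,2.4024,3.1562) = e^{-i·-1·2.0985}·d^4_{-1,-1}(2.4024)·e^{-i·-1·3.1562}. Compute d first:
Half-angle: c=0.361239, s=0.932473. N=√(6·120·6·120)=720.000000
The bounds max(0,m−m')=0 and min(l+m,l−m')=3 give 4 terms
  k=0: (−1)^0·720.0000/(720)·0.3612^8·0.9325^0 = +0.000290
  k=1: (−1)^1·720.0000/(48)·0.3612^6·0.9325^2 = -0.028982
  k=2: (−1)^2·720.0000/(24)·0.3612^4·0.9325^4 = +0.386230
  k=3: (−1)^3·720.0000/(72)·0.3612^2·0.9325^6 = -0.857843
d^4_{-1,-1}(2.4024) = +0.000290 -0.028982 +0.386230 -0.857843 = -0.500305
Attach z-rotation phases: D = e^{-i(-1)(2.0985)}·(-0.500305)·e^{-i(-1)(3.1562)} = -0.258216+0.428521i

Re=-0.2582 Im=0.4285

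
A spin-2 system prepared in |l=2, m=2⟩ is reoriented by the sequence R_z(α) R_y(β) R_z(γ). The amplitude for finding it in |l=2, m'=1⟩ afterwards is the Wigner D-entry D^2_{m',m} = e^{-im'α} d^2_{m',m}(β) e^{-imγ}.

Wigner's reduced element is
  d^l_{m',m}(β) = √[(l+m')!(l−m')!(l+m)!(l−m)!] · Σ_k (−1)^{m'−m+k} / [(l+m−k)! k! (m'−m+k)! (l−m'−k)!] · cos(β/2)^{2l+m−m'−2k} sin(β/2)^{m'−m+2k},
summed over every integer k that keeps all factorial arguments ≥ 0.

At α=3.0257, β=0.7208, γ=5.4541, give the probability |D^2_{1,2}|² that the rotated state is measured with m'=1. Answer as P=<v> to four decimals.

First d^2_{1,2}(β=0.7208), then the phase factors e^{-i(1)α} and e^{-i(2)γ}:
c=cos(0.7208/2)=0.935756, s=sin(0.7208/2)=0.352649; N=√[6·1·24·1]=12.000000
Admissible k: 1..1 (factorial args all ≥0)
  k=1: (−1)^0·12.0000/(6)·0.9358^3·0.3526^1 = +0.577909
d^2_{1,2}(0.7208) = +0.577909
|D^2_{1,2}|² = |d^2_{1,2}(β)|² = (+0.577909)² = 0.333979 (the z-rotation phases have unit modulus)

P=0.3340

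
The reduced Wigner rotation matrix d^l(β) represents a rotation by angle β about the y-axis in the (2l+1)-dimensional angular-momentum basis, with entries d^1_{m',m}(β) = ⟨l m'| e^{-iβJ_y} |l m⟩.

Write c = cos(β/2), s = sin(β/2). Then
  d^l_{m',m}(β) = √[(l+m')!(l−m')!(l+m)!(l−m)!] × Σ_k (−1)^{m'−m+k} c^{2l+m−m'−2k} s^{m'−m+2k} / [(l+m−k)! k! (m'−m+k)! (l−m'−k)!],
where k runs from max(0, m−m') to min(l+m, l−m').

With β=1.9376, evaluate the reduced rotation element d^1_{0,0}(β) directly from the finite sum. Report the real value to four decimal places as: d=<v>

d^1_{0,0}(β=1.9376) via Wigner's sum:
With c≡cos(β/2)=0.566289 and s≡sin(β/2)=0.824207, N=[1·1·1·1]^{1/2}=1.000000
Admissible k: 0..1 (factorial args all ≥0)
  k=0: (−1)^0·1.0000/(1)·0.5663^2·0.8242^0 = +0.320683
  k=1: (−1)^1·1.0000/(1)·0.5663^0·0.8242^2 = -0.679317
d^1_{0,0}(1.9376) = +0.320683 -0.679317 = -0.358634

d=-0.3586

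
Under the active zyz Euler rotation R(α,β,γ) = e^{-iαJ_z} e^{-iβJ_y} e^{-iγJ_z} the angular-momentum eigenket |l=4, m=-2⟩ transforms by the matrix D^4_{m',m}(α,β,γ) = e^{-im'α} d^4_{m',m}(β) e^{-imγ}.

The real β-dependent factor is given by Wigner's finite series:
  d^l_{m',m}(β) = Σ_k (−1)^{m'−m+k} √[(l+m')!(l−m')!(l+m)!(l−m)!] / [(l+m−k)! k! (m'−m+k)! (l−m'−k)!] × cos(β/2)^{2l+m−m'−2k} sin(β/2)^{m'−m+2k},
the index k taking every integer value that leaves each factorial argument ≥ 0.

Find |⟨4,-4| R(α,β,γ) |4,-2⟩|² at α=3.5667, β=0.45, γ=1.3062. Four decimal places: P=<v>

Split into d^4_{-4,-2}(β=0.45) × two z-phases.
With c≡cos(β/2)=0.974794 and s≡sin(β/2)=0.223106, N=[1·40320·2·720]^{1/2}=7619.763776
The bounds max(0,m−m')=2 and min(l+m,l−m')=2 give 1 term
  k=2: (−1)^0·7619.7638/(1440)·0.9748^6·0.2231^2 = +0.225985
d^4_{-4,-2}(0.45) = +0.225985
|D^4_{-4,-2}|² = |d^4_{-4,-2}(β)|² = (+0.225985)² = 0.051069 (the z-rotation phases have unit modulus)

P=0.0511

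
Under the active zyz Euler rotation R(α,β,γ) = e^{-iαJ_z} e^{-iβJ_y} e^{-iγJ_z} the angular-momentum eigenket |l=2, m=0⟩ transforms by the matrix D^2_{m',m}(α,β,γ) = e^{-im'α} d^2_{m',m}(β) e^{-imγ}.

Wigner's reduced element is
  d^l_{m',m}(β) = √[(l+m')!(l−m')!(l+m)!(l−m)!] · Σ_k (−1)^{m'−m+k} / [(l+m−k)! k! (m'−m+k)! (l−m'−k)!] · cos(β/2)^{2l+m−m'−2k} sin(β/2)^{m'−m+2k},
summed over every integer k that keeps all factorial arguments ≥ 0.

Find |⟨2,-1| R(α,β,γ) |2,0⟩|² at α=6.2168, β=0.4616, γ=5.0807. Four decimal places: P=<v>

P=0.2385

D^2_{-1,0}(6.2168,0.4616,5.0807) = e^{-i·-1·6.2168}·d^2_{-1,0}(0.4616)·e^{-i·0·5.0807}. Compute d first:
With c≡cos(β/2)=0.973484 and s≡sin(β/2)=0.228756, N=[1·6·2·2]^{1/2}=4.898979
Admissible k: 1..2 (factorial args all ≥0)
  k=1: (−1)^0·4.8990/(2)·0.9735^3·0.2288^1 = +0.516934
  k=2: (−1)^1·4.8990/(2)·0.9735^1·0.2288^3 = -0.028545
d^2_{-1,0}(0.4616) = +0.516934 -0.028545 = +0.488389
|D^2_{-1,0}|² = |d^2_{-1,0}(β)|² = (+0.488389)² = 0.238524 (the z-rotation phases have unit modulus)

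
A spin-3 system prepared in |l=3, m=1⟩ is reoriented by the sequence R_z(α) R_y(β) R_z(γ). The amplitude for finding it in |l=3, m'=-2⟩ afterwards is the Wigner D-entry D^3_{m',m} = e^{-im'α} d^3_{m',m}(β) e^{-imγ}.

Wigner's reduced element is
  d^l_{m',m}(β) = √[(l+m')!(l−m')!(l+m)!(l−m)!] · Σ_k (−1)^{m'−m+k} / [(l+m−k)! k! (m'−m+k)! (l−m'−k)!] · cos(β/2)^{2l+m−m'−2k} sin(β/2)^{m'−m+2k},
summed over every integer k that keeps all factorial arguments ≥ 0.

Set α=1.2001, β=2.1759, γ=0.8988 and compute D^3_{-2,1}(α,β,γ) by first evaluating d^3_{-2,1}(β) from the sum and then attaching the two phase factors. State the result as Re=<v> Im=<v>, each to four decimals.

Split into d^3_{-2,1}(β=2.1759) × two z-phases.
Half-angle: c=0.464302, s=0.885677. N=√(1·120·24·2)=75.894664
k∈{3,4} keeps every argument non-negative
  k=3: (−1)^0·75.8947/(12)·0.4643^3·0.8857^3 = +0.439802
  k=4: (−1)^1·75.8947/(24)·0.4643^1·0.8857^5 = -0.800161
d^3_{-2,1}(2.1759) = +0.439802 -0.800161 = -0.360358
Attach z-rotation phases: D = e^{-i(-2)(1.2001)}·(-0.360358)·e^{-i(1)(0.8988)} = -0.024987-0.359491i

Re=-0.0250 Im=-0.3595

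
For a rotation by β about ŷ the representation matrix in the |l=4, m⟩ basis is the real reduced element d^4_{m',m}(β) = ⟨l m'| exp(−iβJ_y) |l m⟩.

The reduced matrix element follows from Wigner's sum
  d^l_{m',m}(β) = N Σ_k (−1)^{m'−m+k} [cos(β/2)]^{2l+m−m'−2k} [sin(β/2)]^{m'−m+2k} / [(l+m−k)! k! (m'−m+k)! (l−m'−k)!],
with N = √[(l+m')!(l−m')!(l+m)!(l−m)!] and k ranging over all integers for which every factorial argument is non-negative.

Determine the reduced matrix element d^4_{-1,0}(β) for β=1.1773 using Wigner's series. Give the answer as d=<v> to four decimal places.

d^4_{-1,0}(β=1.1773) via Wigner's sum:
With c≡cos(β/2)=0.831691 and s≡sin(β/2)=0.555239, N=[6·120·24·24]^{1/2}=643.987578
k∈{1,2,3,4} keeps every argument non-negative
  k=1: (−1)^0·643.9876/(144)·0.8317^7·0.5552^1 = +0.683485
  k=2: (−1)^1·643.9876/(24)·0.8317^5·0.5552^3 = -1.827745
  k=3: (−1)^2·643.9876/(24)·0.8317^3·0.5552^5 = +0.814613
  k=4: (−1)^3·643.9876/(144)·0.8317^1·0.5552^7 = -0.060511
d^4_{-1,0}(1.1773) = +0.683485 -1.827745 +0.814613 -0.060511 = -0.390159

d=-0.3902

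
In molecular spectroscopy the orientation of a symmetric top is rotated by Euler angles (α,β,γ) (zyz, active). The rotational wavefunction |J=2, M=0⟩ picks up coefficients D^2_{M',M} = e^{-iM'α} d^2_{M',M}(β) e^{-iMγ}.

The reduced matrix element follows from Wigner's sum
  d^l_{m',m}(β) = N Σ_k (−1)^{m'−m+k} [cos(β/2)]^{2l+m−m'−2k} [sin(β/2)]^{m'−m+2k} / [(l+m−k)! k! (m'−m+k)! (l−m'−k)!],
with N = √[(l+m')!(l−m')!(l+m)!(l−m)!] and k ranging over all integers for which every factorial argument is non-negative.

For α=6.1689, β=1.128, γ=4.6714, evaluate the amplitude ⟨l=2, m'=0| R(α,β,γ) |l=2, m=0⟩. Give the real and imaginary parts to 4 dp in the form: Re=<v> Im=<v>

First d^2_{0,0}(β=1.128), then the phase factors e^{-i(0)α} and e^{-i(0)γ}:
c=cos(1.128/2)=0.845124, s=sin(1.128/2)=0.534571; N=√[2·2·2·2]=4.000000
k∈{0,1,2} keeps every argument non-negative
  k=0: (−1)^0·4.0000/(4)·0.8451^4·0.5346^0 = +0.510130
  k=1: (−1)^1·4.0000/(1)·0.8451^2·0.5346^2 = -0.816415
  k=2: (−1)^2·4.0000/(4)·0.8451^0·0.5346^4 = +0.081662
d^2_{0,0}(1.128) = +0.510130 -0.816415 +0.081662 = -0.224623
Attach z-rotation phases: D = e^{-i(0)(6.1689)}·(-0.224623)·e^{-i(0)(4.6714)} = -0.224623+0.000000i

Re=-0.2246 Im=0.0000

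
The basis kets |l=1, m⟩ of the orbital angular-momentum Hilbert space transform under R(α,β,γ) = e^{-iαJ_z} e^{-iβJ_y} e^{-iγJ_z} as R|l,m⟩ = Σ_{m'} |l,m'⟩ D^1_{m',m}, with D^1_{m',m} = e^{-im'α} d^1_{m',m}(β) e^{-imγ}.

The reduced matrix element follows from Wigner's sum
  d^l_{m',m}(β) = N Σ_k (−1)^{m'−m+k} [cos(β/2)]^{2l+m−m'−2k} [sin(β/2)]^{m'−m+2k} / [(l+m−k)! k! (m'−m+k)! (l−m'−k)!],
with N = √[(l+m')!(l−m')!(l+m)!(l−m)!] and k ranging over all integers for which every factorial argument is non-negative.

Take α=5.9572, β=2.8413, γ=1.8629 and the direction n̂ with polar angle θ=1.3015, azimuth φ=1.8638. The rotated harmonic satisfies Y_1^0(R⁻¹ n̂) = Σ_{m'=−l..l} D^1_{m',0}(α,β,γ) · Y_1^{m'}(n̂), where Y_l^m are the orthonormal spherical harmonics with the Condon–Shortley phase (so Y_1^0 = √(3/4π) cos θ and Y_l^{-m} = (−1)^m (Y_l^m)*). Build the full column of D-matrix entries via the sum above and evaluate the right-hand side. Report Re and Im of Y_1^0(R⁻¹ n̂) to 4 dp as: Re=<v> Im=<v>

Re=-0.2050 Im=0.0000

Need the full column D^1_{m',0} for m'=−1..1 at α=5.9572, β=2.8413, γ=1.8629.
cos(β/2)=0.149583, sin(β/2)=0.988749
d^1_{-1,0}: single k=1 term ⇒ +0.209162;  D = +0.198147-0.066983i
d^1_{0,0}: k∈[0..1] ⇒ +0.022375 -0.977625 = -0.955250;  D = -0.955250+0.000000i
d^1_{1,0}: single k=0 term ⇒ -0.209162;  D = -0.198147-0.066983i
Y_1^{m'}(θ=1.3015,φ=1.8638) and Σ D·Y over m':
  (+0.1981-0.0670i)·(-0.0962-0.3188i)  (-0.9552+0.0000i)·(+0.1300+0.0000i)  (-0.1981-0.0670i)·(+0.0962-0.3188i)
Y_1^0(R⁻¹ n̂) = -0.205012+0.000000i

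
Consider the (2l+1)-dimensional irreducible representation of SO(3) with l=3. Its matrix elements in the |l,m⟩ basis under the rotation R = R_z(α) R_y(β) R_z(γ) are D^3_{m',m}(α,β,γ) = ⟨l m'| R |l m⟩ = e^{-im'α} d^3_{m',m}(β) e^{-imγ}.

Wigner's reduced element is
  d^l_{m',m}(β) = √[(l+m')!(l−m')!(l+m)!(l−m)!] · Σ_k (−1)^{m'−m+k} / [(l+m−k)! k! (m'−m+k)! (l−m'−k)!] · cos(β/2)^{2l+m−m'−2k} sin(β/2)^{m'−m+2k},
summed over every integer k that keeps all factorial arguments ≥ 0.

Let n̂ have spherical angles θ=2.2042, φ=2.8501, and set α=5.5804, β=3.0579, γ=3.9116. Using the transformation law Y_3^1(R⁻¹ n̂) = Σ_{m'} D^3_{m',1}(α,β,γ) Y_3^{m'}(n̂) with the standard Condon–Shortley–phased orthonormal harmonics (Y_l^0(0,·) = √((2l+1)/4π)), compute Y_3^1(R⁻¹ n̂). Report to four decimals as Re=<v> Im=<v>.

Need the full column D^3_{m',1} for m'=−3..3 at α=5.5804, β=3.0579, γ=3.9116.
cos(β/2)=0.041834, sin(β/2)=0.999125
d^3_{-3,1}: single k=4 term ⇒ +0.006754;  D = +0.006522+0.001757i
d^3_{-2,1}: k∈[3..4] ⇒ +0.000462 -0.131713 = -0.131251;  D = -0.074627-0.107971i
d^3_{-1,1}: k∈[2..4] ⇒ +0.000018 -0.013952 +0.994759 = +0.980825;  D = -0.095971+0.976119i
d^3_{0,1}: k∈[1..3] ⇒ +0.000000 -0.000759 +0.144284 = +0.143526;  D = -0.103038+0.099914i
d^3_{1,1}: k∈[0..2] ⇒ +0.000000 -0.000024 +0.010464 = +0.010439;  D = -0.010416+0.000701i
d^3_{2,1}: k∈[0..1] ⇒ -0.000000 +0.000462 = +0.000461;  D = -0.000371-0.000274i
d^3_{3,1}: single k=0 term ⇒ +0.000012;  D = -0.000003-0.000012i
Y_3^{m'}(θ=2.2042,φ=2.8501) and Σ D·Y over m':
  (+0.0065+0.0018i)·(-0.1401-0.1676i)  (-0.0746-0.1080i)·(-0.3281-0.2163i)  (-0.0960+0.9761i)·(-0.1875-0.0563i)  (-0.1030+0.0999i)·(+0.2757+0.0000i)  (-0.0104+0.0007i)·(+0.1875-0.0563i)  (-0.0004-0.0003i)·(-0.3281+0.2163i)  (-0.0000-0.0000i)·(+0.1401-0.1676i)
Y_3^1(R⁻¹ n̂) = +0.043285-0.099162i

Re=0.0433 Im=-0.0992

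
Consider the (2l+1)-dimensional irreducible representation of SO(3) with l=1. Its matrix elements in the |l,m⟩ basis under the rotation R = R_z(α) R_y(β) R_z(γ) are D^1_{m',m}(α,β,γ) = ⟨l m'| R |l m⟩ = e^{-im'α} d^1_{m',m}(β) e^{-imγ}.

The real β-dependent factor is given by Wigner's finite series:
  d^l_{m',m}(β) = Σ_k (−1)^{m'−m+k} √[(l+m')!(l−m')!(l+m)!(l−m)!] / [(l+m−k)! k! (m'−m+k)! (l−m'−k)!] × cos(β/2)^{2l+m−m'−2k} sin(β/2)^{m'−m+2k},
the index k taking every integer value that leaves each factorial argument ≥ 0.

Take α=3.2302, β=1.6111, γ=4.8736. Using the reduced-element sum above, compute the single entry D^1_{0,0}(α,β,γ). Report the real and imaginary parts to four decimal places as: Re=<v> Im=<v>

Re=-0.0403 Im=0.0000

First d^1_{0,0}(β=1.6111), then the phase factors e^{-i(0)α} and e^{-i(0)γ}:
With c≡cos(β/2)=0.692715 and s≡sin(β/2)=0.721212, N=[1·1·1·1]^{1/2}=1.000000
Admissible k: 0..1 (factorial args all ≥0)
  k=0: (−1)^0·1.0000/(1)·0.6927^2·0.7212^0 = +0.479854
  k=1: (−1)^1·1.0000/(1)·0.6927^0·0.7212^2 = -0.520146
d^1_{0,0}(1.6111) = +0.479854 -0.520146 = -0.040293
Attach z-rotation phases: D = e^{-i(0)(3.2302)}·(-0.040293)·e^{-i(0)(4.8736)} = -0.040293+0.000000i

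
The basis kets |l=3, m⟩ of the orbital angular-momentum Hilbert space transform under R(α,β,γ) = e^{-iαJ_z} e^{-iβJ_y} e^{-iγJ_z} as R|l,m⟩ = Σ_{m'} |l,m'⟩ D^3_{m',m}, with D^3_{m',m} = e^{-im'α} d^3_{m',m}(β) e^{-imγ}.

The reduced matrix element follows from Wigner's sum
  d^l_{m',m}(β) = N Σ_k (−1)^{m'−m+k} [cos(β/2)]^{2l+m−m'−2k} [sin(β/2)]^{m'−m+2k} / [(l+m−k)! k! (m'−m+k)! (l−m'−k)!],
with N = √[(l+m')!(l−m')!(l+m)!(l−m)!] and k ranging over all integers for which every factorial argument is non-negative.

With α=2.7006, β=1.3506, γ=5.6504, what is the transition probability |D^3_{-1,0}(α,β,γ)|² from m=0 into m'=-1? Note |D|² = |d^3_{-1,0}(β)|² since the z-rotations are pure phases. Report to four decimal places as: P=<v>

P=0.1035

D^3_{-1,0}(2.7006,1.3506,5.6504) = e^{-i·-1·2.7006}·d^3_{-1,0}(1.3506)·e^{-i·0·5.6504}. Compute d first:
c=cos(1.3506/2)=0.780519, s=sin(1.3506/2)=0.625132; N=√[2·24·6·6]=41.569219
The bounds max(0,m−m')=1 and min(l+m,l−m')=3 give 3 terms
  k=1: (−1)^0·41.5692/(12)·0.7805^5·0.6251^1 = +0.627308
  k=2: (−1)^1·41.5692/(4)·0.7805^3·0.6251^3 = -1.207194
  k=3: (−1)^2·41.5692/(12)·0.7805^1·0.6251^5 = +0.258126
d^3_{-1,0}(1.3506) = +0.627308 -1.207194 +0.258126 = -0.321761
|D^3_{-1,0}|² = |d^3_{-1,0}(β)|² = (-0.321761)² = 0.103530 (the z-rotation phases have unit modulus)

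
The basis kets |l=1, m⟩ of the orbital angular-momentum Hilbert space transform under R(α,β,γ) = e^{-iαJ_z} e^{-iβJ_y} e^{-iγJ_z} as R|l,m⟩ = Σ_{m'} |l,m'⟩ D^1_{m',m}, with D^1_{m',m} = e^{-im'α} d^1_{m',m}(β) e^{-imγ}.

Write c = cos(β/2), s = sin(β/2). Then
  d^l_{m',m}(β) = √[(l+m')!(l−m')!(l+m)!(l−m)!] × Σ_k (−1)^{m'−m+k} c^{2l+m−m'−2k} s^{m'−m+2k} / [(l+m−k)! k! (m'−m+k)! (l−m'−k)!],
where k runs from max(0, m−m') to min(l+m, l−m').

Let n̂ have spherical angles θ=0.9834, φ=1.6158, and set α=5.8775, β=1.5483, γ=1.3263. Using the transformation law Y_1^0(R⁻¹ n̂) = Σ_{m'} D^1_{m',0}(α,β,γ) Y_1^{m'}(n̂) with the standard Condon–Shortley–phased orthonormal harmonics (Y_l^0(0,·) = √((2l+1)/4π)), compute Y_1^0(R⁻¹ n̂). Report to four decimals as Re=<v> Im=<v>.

Need the full column D^1_{m',0} for m'=−1..1 at α=5.8775, β=1.5483, γ=1.3263.
cos(β/2)=0.715016, sin(β/2)=0.699109
d^1_{-1,0}: single k=1 term ⇒ +0.706928;  D = +0.649548-0.278988i
d^1_{0,0}: k∈[0..1] ⇒ +0.511247 -0.488753 = +0.022494;  D = +0.022494+0.000000i
d^1_{1,0}: single k=0 term ⇒ -0.706928;  D = -0.649548-0.278988i
Y_1^{m'}(θ=0.9834,φ=1.6158) and Σ D·Y over m':
  (+0.6495-0.2790i)·(-0.0129-0.2873i)  (+0.0225+0.0000i)·(+0.2708+0.0000i)  (-0.6495-0.2790i)·(+0.0129-0.2873i)
Y_1^0(R⁻¹ n̂) = -0.171020+0.000000i

Re=-0.1710 Im=0.0000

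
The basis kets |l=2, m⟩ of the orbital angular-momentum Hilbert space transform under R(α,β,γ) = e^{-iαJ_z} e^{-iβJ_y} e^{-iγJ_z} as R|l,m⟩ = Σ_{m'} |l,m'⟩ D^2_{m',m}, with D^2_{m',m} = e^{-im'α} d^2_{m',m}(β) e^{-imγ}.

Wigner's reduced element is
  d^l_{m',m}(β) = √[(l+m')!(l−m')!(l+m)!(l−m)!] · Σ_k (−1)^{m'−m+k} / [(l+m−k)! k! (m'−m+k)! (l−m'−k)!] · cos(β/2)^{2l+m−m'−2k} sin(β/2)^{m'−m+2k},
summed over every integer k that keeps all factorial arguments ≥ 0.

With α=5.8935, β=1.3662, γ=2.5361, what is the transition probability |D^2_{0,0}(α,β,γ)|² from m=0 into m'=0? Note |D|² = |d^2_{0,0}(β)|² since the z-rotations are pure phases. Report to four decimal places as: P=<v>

P=0.1919

First d^2_{0,0}(β=1.3662), then the phase factors e^{-i(0)α} and e^{-i(0)γ}:
c=cos(1.3662/2)=0.775620, s=sin(1.3662/2)=0.631200; N=√[2·2·2·2]=4.000000
k∈{0,1,2} keeps every argument non-negative
  k=0: (−1)^0·4.0000/(4)·0.7756^4·0.6312^0 = +0.361906
  k=1: (−1)^1·4.0000/(1)·0.7756^2·0.6312^2 = -0.958721
  k=2: (−1)^2·4.0000/(4)·0.7756^0·0.6312^4 = +0.158734
d^2_{0,0}(1.3662) = +0.361906 -0.958721 +0.158734 = -0.438082
|D^2_{0,0}|² = |d^2_{0,0}(β)|² = (-0.438082)² = 0.191916 (the z-rotation phases have unit modulus)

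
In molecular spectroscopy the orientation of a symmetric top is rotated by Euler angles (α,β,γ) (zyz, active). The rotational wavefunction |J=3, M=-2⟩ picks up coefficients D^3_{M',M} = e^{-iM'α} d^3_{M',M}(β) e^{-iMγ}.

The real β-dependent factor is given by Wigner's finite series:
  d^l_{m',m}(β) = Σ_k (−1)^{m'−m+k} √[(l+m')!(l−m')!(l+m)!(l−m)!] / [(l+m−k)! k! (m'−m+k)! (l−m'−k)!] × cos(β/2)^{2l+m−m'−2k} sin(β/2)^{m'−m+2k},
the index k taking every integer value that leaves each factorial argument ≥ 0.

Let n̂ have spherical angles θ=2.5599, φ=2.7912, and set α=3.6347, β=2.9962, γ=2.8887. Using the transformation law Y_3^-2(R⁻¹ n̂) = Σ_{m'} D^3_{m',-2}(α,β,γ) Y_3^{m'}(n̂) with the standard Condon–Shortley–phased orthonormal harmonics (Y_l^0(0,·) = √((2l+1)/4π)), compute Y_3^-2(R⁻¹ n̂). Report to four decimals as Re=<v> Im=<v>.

Need the full column D^3_{m',-2} for m'=−3..3 at α=3.6347, β=2.9962, γ=2.8887.
cos(β/2)=0.072632, sin(β/2)=0.997359
d^3_{-3,-2}: single k=1 term ⇒ +0.000005;  D = -0.000003-0.000004i
d^3_{-2,-2}: k∈[0..1] ⇒ +0.000000 -0.000138 = -0.000138;  D = -0.000123-0.000064i
d^3_{-1,-2}: k∈[0..1] ⇒ -0.000006 +0.002404 = +0.002398;  D = -0.002398+0.000030i
d^3_{0,-2}: k∈[0..1] ⇒ +0.000152 -0.028591 = -0.028439;  D = -0.024878+0.013779i
d^3_{1,-2}: k∈[0..1] ⇒ -0.002404 +0.226666 = +0.224262;  D = -0.121378+0.188576i
d^3_{2,-2}: k∈[0..1] ⇒ +0.026100 -0.984257 = -0.958157;  D = -0.075421+0.955184i
d^3_{3,-2}: single k=0 term ⇒ -0.175575;  D = -0.070679-0.160720i
Y_3^{m'}(θ=2.5599,φ=2.7912) and Σ D·Y over m':
  (-0.0000-0.0000i)·(-0.0344-0.0601i)  (-0.0001-0.0001i)·(-0.1970-0.1662i)  (-0.0024+0.0000i)·(-0.4154-0.1518i)  (-0.0249+0.0138i)·(-0.1530+0.0000i)  (-0.1214+0.1886i)·(+0.4154-0.1518i)  (-0.0754+0.9552i)·(-0.1970+0.1662i)  (-0.0707-0.1607i)·(+0.0344-0.0601i)
Y_3^-2(R⁻¹ n̂) = -0.172965-0.106980i

Re=-0.1730 Im=-0.1070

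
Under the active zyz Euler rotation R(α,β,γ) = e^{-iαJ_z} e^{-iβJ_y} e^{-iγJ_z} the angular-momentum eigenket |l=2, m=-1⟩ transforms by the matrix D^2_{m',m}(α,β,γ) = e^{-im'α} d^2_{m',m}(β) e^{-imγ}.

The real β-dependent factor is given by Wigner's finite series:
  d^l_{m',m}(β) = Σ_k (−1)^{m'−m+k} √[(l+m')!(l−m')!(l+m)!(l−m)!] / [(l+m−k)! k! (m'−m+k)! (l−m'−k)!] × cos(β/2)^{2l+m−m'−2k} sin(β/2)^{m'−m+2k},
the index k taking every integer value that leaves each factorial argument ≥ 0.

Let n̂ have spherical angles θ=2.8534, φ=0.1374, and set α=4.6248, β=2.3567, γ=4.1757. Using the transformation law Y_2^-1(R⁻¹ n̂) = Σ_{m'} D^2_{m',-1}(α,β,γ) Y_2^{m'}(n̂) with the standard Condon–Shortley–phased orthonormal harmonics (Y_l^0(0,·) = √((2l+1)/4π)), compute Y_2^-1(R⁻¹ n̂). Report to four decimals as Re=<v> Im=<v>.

Re=-0.2973 Im=-0.2345

Need the full column D^2_{m',-1} for m'=−2..2 at α=4.6248, β=2.3567, γ=4.1757.
cos(β/2)=0.382450, sin(β/2)=0.923976
d^2_{-2,-1}: single k=1 term ⇒ +0.103375;  D = +0.067529+0.078270i
d^2_{-1,-1}: k∈[0..1] ⇒ +0.021394 -0.374621 = -0.353227;  D = +0.286603-0.206465i
d^2_{0,-1}: k∈[0..1] ⇒ -0.126608 +0.738980 = +0.612372;  D = -0.313102-0.526276i
d^2_{1,-1}: k∈[0..1] ⇒ +0.374621 -0.728858 = -0.354238;  D = -0.319111+0.153794i
d^2_{2,-1}: single k=0 term ⇒ -0.603374;  D = -0.213406-0.564374i
Y_2^{m'}(θ=2.8534,φ=0.1374) and Σ D·Y over m':
  (+0.0675+0.0783i)·(+0.0300-0.0085i)  (+0.2866-0.2065i)·(-0.2085+0.0288i)  (-0.3131-0.5263i)·(+0.5544+0.0000i)  (-0.3191+0.1538i)·(+0.2085+0.0288i)  (-0.2134-0.5644i)·(+0.0300+0.0085i)
Y_2^-1(R⁻¹ n̂) = -0.297301-0.234530i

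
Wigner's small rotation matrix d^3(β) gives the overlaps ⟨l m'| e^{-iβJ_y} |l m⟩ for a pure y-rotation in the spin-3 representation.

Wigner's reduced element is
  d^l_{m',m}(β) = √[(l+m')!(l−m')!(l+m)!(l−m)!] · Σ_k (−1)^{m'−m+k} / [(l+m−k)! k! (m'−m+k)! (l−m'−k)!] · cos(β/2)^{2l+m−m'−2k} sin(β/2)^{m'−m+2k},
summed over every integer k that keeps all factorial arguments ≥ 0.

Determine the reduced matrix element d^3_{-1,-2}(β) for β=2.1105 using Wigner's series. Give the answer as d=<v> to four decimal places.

d^3_{-1,-2}(β=2.1105) via Wigner's sum:
c=cos(2.1105/2)=0.493010, s=sin(2.1105/2)=0.870024; N=√[2·24·1·120]=75.894664
Admissible k: 0..1 (factorial args all ≥0)
  k=0: (−1)^1·75.8947/(24)·0.4930^5·0.8700^1 = -0.080133
  k=1: (−1)^2·75.8947/(12)·0.4930^3·0.8700^3 = +0.499104
d^3_{-1,-2}(2.1105) = -0.080133 +0.499104 = +0.418971

d=0.4190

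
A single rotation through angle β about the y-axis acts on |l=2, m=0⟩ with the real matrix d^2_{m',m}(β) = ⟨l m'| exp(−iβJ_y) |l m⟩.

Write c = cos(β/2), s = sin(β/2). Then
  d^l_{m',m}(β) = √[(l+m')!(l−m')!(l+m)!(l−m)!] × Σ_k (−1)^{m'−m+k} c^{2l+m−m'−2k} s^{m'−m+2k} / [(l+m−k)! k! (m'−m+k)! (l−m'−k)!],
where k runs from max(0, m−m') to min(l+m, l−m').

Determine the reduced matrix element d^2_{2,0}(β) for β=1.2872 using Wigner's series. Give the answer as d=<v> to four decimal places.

d=0.5644

d^2_{2,0}(β=1.2872) via Wigner's sum:
With c≡cos(β/2)=0.799941 and s≡sin(β/2)=0.600079, N=[24·1·2·2]^{1/2}=9.797959
k∈{0} keeps every argument non-negative
  k=0: (−1)^2·9.7980/(4)·0.7999^2·0.6001^2 = +0.564428
d^2_{2,0}(1.2872) = +0.564428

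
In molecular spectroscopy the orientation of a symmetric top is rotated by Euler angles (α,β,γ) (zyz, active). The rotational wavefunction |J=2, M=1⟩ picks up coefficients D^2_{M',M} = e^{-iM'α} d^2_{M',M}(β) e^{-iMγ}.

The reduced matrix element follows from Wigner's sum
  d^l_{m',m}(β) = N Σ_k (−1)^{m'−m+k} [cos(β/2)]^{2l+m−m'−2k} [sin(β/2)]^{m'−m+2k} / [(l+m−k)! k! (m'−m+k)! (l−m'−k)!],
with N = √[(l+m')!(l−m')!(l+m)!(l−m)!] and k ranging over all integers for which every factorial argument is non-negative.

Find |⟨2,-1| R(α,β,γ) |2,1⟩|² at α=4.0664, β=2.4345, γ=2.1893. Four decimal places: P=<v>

First d^2_{-1,1}(β=2.4345), then the phase factors e^{-i(-1)α} and e^{-i(1)γ}:
Half-angle: c=0.346227, s=0.938151. N=√(1·6·6·1)=6.000000
k: max(0,(1)−(-1))=2 … min(2+(1),2−(-1))=3
  k=2: (−1)^0·6.0000/(2)·0.3462^2·0.9382^2 = +0.316511
  k=3: (−1)^1·6.0000/(6)·0.3462^0·0.9382^4 = -0.774623
d^2_{-1,1}(2.4345) = +0.316511 -0.774623 = -0.458113
|D^2_{-1,1}|² = |d^2_{-1,1}(β)|² = (-0.458113)² = 0.209867 (the z-rotation phases have unit modulus)

P=0.2099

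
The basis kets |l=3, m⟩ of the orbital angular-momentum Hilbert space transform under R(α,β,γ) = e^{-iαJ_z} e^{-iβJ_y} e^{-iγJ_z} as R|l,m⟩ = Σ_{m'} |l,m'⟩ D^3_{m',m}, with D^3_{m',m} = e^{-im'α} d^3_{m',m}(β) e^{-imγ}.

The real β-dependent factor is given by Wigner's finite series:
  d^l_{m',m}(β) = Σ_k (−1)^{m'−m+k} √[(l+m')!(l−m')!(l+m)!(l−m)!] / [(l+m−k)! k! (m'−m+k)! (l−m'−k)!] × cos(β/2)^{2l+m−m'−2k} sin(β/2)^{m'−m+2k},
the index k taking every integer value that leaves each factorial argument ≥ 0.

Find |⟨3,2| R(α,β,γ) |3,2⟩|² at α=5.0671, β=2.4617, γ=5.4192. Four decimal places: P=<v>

P=0.0029

Split into d^3_{2,2}(β=2.4617) × two z-phases.
Half-angle: c=0.333436, s=0.942773. N=√(120·1·120·1)=120.000000
The bounds max(0,m−m')=0 and min(l+m,l−m')=1 give 2 terms
  k=0: (−1)^0·120.0000/(120)·0.3334^6·0.9428^0 = +0.001374
  k=1: (−1)^1·120.0000/(24)·0.3334^4·0.9428^2 = -0.054933
d^3_{2,2}(2.4617) = +0.001374 -0.054933 = -0.053559
|D^3_{2,2}|² = |d^3_{2,2}(β)|² = (-0.053559)² = 0.002869 (the z-rotation phases have unit modulus)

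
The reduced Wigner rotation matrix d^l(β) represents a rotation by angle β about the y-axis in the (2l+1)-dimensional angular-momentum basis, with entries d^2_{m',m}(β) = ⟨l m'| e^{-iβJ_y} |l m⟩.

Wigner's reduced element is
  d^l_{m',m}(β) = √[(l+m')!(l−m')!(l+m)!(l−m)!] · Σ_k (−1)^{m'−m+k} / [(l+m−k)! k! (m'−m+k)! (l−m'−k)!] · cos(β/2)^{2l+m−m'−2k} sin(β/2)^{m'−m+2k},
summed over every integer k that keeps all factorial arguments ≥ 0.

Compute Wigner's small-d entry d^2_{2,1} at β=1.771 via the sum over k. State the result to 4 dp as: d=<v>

d^2_{2,1}(β=1.771) via Wigner's sum:
With c≡cos(β/2)=0.632902 and s≡sin(β/2)=0.774232, N=[24·1·6·1]^{1/2}=12.000000
The bounds max(0,m−m')=0 and min(l+m,l−m')=0 give 1 term
  k=0: (−1)^1·12.0000/(6)·0.6329^3·0.7742^1 = -0.392565
d^2_{2,1}(1.771) = -0.392565

d=-0.3926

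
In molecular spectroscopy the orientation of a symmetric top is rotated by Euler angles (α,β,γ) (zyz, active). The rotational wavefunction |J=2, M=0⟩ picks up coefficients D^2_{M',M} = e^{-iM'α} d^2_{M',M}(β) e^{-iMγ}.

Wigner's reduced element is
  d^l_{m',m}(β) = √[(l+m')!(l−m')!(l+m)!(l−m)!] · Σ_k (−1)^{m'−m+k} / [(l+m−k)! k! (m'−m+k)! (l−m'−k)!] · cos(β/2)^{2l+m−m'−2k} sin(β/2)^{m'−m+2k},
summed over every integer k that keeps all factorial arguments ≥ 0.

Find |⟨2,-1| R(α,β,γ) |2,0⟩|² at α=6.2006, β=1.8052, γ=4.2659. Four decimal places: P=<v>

P=0.0766

First d^2_{-1,0}(β=1.8052), then the phase factors e^{-i(-1)α} and e^{-i(0)γ}:
c=cos(1.8052/2)=0.619571, s=sin(1.8052/2)=0.784940; N=√[1·6·2·2]=4.898979
k∈{1,2} keeps every argument non-negative
  k=1: (−1)^0·4.8990/(2)·0.6196^3·0.7849^1 = +0.457284
  k=2: (−1)^1·4.8990/(2)·0.6196^1·0.7849^3 = -0.733968
d^2_{-1,0}(1.8052) = +0.457284 -0.733968 = -0.276684
|D^2_{-1,0}|² = |d^2_{-1,0}(β)|² = (-0.276684)² = 0.076554 (the z-rotation phases have unit modulus)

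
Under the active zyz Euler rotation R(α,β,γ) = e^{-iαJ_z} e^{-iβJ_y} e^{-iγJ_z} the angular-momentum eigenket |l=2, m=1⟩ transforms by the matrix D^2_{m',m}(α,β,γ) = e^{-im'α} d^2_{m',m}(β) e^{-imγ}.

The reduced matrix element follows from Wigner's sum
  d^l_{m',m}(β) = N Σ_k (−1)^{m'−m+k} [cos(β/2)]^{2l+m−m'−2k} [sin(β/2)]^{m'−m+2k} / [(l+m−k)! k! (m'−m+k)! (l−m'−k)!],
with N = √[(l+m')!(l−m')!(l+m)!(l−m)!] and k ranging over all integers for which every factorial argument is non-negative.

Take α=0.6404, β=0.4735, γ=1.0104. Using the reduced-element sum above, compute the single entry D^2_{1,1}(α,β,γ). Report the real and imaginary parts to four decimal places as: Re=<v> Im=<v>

Re=-0.0589 Im=-0.7347

D^2_{1,1}(0.6404,0.4735,1.0104) = e^{-i·1·0.6404}·d^2_{1,1}(0.4735)·e^{-i·1·1.0104}. Compute d first:
With c≡cos(β/2)=0.972105 and s≡sin(β/2)=0.234545, N=[6·1·6·1]^{1/2}=6.000000
The bounds max(0,m−m')=0 and min(l+m,l−m')=1 give 2 terms
  k=0: (−1)^0·6.0000/(6)·0.9721^4·0.2345^0 = +0.893004
  k=1: (−1)^1·6.0000/(2)·0.9721^2·0.2345^2 = -0.155955
d^2_{1,1}(0.4735) = +0.893004 -0.155955 = +0.737049
Attach z-rotation phases: D = e^{-i(1)(0.6404)}·(+0.737049)·e^{-i(1)(1.0104)} = -0.058904-0.734692i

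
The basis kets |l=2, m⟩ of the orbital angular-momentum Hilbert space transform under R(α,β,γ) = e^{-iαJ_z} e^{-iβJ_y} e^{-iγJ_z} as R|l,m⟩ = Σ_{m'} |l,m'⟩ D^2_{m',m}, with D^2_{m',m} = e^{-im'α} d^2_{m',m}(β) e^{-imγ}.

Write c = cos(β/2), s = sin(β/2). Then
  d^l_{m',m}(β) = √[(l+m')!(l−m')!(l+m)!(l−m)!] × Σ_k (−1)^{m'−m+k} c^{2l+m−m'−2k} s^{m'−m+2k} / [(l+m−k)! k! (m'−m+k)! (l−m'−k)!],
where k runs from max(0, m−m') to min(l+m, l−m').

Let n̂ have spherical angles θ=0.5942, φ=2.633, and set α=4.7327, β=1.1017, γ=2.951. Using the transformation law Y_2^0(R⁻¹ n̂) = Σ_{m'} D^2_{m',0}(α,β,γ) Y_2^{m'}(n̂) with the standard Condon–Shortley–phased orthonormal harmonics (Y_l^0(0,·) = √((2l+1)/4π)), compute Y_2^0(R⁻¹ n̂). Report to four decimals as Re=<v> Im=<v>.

Need the full column D^2_{m',0} for m'=−2..2 at α=4.7327, β=1.1017, γ=2.951.
cos(β/2)=0.852080, sin(β/2)=0.523412
d^2_{-2,0}: single k=2 term ⇒ +0.487218;  D = -0.486816-0.019786i
d^2_{-1,0}: k∈[1..2] ⇒ +0.793159 -0.299286 = +0.493873;  D = +0.010030-0.493771i
d^2_{0,0}: k∈[0..2] ⇒ +0.527134 -0.795623 +0.075054 = -0.193435;  D = -0.193435+0.000000i
d^2_{1,0}: k∈[0..1] ⇒ -0.793159 +0.299286 = -0.493873;  D = -0.010030-0.493771i
d^2_{2,0}: single k=0 term ⇒ +0.487218;  D = -0.486816+0.019786i
Y_2^{m'}(θ=0.5942,φ=2.633) and Σ D·Y over m':
  (-0.4868-0.0198i)·(+0.0637+0.1030i)  (+0.0100-0.4938i)·(-0.3130-0.1745i)  (-0.1934+0.0000i)·(+0.3342+0.0000i)  (-0.0100-0.4938i)·(+0.3130-0.1745i)  (-0.4868+0.0198i)·(+0.0637-0.1030i)
Y_2^0(R⁻¹ n̂) = -0.301166+0.000000i

Re=-0.3012 Im=0.0000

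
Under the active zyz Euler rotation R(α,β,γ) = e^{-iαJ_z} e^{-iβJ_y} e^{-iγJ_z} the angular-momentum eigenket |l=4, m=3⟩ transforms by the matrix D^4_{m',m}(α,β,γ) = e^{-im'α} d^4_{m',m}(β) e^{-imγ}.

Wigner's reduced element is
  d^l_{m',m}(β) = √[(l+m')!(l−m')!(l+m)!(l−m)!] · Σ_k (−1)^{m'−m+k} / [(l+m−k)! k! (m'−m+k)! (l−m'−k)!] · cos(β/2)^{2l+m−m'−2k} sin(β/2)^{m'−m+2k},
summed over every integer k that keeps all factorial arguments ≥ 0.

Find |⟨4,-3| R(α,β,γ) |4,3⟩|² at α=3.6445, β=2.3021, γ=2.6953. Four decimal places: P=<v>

First d^4_{-3,3}(β=2.3021), then the phase factors e^{-i(-3)α} and e^{-i(3)γ}:
c=cos(2.3021/2)=0.407529, s=sin(2.3021/2)=0.913192; N=√[1·5040·5040·1]=5040.000000
k∈{6,7} keeps every argument non-negative
  k=6: (−1)^0·5040.0000/(720)·0.4075^2·0.9132^6 = +0.674199
  k=7: (−1)^1·5040.0000/(5040)·0.4075^0·0.9132^8 = -0.483613
d^4_{-3,3}(2.3021) = +0.674199 -0.483613 = +0.190586
|D^4_{-3,3}|² = |d^4_{-3,3}(β)|² = (+0.190586)² = 0.036323 (the z-rotation phases have unit modulus)

P=0.0363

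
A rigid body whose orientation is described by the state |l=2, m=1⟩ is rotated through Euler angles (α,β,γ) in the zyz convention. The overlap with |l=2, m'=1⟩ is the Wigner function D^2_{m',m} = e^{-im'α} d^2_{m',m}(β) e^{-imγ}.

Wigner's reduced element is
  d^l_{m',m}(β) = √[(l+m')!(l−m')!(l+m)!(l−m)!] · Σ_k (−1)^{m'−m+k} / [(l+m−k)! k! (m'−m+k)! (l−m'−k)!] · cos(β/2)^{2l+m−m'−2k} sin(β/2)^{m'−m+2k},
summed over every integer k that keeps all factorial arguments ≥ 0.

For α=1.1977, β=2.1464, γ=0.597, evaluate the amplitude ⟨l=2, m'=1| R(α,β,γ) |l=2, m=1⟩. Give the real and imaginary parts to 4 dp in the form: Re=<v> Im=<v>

Re=0.1057 Im=0.4640

Split into d^2_{1,1}(β=2.1464) × two z-phases.
With c≡cos(β/2)=0.477315 and s≡sin(β/2)=0.878732, N=[6·1·6·1]^{1/2}=6.000000
k: max(0,(1)−(1))=0 … min(2+(1),2−(1))=1
  k=0: (−1)^0·6.0000/(6)·0.4773^4·0.8787^0 = +0.051906
  k=1: (−1)^1·6.0000/(2)·0.4773^2·0.8787^2 = -0.527769
d^2_{1,1}(2.1464) = +0.051906 -0.527769 = -0.475863
D = (+0.364500-0.931203i)·(-0.475863)·(+0.827026-0.562164i) = +0.105659+0.463985i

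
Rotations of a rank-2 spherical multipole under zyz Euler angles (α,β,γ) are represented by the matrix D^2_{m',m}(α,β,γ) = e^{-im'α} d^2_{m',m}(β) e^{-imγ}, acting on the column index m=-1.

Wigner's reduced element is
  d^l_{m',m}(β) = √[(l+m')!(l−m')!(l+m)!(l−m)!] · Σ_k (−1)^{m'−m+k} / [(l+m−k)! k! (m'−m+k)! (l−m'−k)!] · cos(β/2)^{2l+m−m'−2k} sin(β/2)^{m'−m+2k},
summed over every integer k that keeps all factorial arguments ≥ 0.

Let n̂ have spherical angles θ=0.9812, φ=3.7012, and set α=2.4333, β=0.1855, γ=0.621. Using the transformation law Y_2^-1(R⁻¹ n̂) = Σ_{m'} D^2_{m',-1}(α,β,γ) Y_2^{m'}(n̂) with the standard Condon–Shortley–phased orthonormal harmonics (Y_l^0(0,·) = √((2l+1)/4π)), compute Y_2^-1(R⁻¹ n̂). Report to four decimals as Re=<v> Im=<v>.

Re=0.2637 Im=-0.2576

Need the full column D^2_{m',-1} for m'=−2..2 at α=2.4333, β=0.1855, γ=0.621.
cos(β/2)=0.995702, sin(β/2)=0.092617
d^2_{-2,-1}: single k=1 term ⇒ +0.182856;  D = +0.127975-0.130609i
d^2_{-1,-1}: k∈[0..1] ⇒ +0.982918 -0.025513 = +0.957405;  D = -0.953759+0.083468i
d^2_{0,-1}: k∈[0..1] ⇒ -0.223952 +0.001938 = -0.222014;  D = -0.180563-0.129179i
d^2_{1,-1}: k∈[0..1] ⇒ +0.025513 -0.000074 = +0.025439;  D = -0.006084-0.024701i
d^2_{2,-1}: single k=0 term ⇒ -0.001582;  D = +0.000712-0.001413i
Y_2^{m'}(θ=0.9812,φ=3.7012) and Σ D·Y over m':
  (+0.1280-0.1306i)·(+0.1165-0.2401i)  (-0.9538+0.0835i)·(-0.3026+0.1895i)  (-0.1806-0.1292i)·(-0.0229+0.0000i)  (-0.0061-0.0247i)·(+0.3026+0.1895i)  (+0.0007-0.0014i)·(+0.1165+0.2401i)
Y_2^-1(R⁻¹ n̂) = +0.263696-0.257626i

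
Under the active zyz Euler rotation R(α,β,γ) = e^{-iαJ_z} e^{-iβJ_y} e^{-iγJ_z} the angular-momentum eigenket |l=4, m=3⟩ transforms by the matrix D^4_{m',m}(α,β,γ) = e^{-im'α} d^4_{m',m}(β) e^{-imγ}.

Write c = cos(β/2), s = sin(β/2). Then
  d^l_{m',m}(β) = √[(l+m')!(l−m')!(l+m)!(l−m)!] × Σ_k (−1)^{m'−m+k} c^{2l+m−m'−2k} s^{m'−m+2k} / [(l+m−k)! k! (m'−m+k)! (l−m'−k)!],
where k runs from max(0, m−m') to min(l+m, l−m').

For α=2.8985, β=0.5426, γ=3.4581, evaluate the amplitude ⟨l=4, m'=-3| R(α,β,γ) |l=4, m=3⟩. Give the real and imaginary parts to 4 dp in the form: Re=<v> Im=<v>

Re=-0.0003 Im=-0.0024

Split into d^4_{-3,3}(β=0.5426) × two z-phases.
With c≡cos(β/2)=0.963423 and s≡sin(β/2)=0.267984, N=[1·5040·5040·1]^{1/2}=5040.000000
k: max(0,(3)−(-3))=6 … min(4+(3),4−(-3))=7
  k=6: (−1)^0·5040.0000/(720)·0.9634^2·0.2680^6 = +0.002407
  k=7: (−1)^1·5040.0000/(5040)·0.9634^0·0.2680^8 = -0.000027
d^4_{-3,3}(0.5426) = +0.002407 -0.000027 = +0.002380
D = (-0.745656+0.666331i)·(+0.002380)·(-0.582072+0.813137i) = -0.000257-0.002366i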